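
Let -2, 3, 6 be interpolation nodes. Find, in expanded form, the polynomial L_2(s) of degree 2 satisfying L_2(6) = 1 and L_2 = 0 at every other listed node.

L_2(s) = (s + 2)(s - 3) / [(8)·(3)]
       = (s^2 - s - 6) / (24)

L_2(s) = (1/24)s^2 - (1/24)s - 1/4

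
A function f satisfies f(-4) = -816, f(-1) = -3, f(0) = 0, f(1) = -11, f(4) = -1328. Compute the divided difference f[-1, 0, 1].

f[-1,0] = (0 - (-3)) / (0 - (-1)) = 3
f[0,1] = (-11 - 0) / (1 - 0) = -11
f[-1,0,1] = (-11 - 3) / (1 - (-1)) = -7

-7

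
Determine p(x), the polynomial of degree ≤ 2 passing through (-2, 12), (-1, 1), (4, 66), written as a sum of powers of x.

p(x) = 4x^2 + x - 2

Build the Lagrange basis polynomials:
L_0(x) = (x + 1)(x - 4) / [6] = (1/6)x^2 - (1/2)x - 2/3
L_1(x) = (x + 2)(x - 4) / [-5] = -(1/5)x^2 + (2/5)x + 8/5
L_2(x) = (x + 2)(x + 1) / [30] = (1/30)x^2 + (1/10)x + 1/15
p(x) = 12·L_0 + 1·L_1 + 66·L_2
  12·L_0(x) = 2x^2 - 6x - 8
  1·L_1(x) = -(1/5)x^2 + (2/5)x + 8/5
  66·L_2(x) = (11/5)x^2 + (33/5)x + 22/5
Adding term by term: 4x^2 + x - 2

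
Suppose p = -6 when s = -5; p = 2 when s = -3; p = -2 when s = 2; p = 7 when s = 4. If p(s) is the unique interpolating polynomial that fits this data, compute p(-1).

2/3

Using Newton's divided-difference form:
p[-5,-3] = (2 - (-6)) / (-3 - (-5)) = 4
p[-3,2] = (-2 - 2) / (2 - (-3)) = -4/5
p[2,4] = (7 - (-2)) / (4 - 2) = 9/2
p[-5,-3,2] = (-4/5 - 4) / (2 - (-5)) = -24/35
p[-3,2,4] = (9/2 - (-4/5)) / (4 - (-3)) = 53/70
p[-5,-3,2,4] = (53/70 - (-24/35)) / (4 - (-5)) = 101/630
p(-1) = -6 + 4·(4) + (-24/35)·(4)·(2) + (101/630)·(4)·(2)·(-3) = 2/3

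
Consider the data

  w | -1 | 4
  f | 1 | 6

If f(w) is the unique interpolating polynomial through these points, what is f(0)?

Evaluate each Lagrange basis at w = 0:
L_0(0) = (-4)/[(-5)] = 4/5
L_1(0) = (1)/[(5)] = 1/5
Sum: 1·(4/5) + 6·(1/5) = 2

2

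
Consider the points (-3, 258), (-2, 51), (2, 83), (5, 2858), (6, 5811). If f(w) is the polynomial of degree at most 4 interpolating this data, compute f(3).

Evaluate each Lagrange basis at w = 3:
L_0(3) = (5)·(1)·(-2)·(-3)/[(-1)·(-5)·(-8)·(-9)] = 1/12
L_1(3) = (6)·(1)·(-2)·(-3)/[(1)·(-4)·(-7)·(-8)] = -9/56
L_2(3) = (6)·(5)·(-2)·(-3)/[(5)·(4)·(-3)·(-4)] = 3/4
L_3(3) = (6)·(5)·(1)·(-3)/[(8)·(7)·(3)·(-1)] = 15/28
L_4(3) = (6)·(5)·(1)·(-2)/[(9)·(8)·(4)·(1)] = -5/24
Sum: 258·(1/12) + 51·(-9/56) + 83·(3/4) + 2858·(15/28) + 5811·(-5/24) = 396

396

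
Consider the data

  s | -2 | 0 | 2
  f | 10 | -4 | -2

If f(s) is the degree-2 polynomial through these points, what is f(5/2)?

Evaluate each Lagrange basis at s = 5/2:
L_0(5/2) = (5/2)·(1/2)/[(-2)·(-4)] = 5/32
L_1(5/2) = (9/2)·(1/2)/[(2)·(-2)] = -9/16
L_2(5/2) = (9/2)·(5/2)/[(4)·(2)] = 45/32
Sum: 10·(5/32) + (-4)·(-9/16) + (-2)·(45/32) = 1

1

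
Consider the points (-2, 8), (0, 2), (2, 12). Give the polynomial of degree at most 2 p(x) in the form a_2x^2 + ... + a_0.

Build the Lagrange basis polynomials:
L_0(x) = x(x - 2) / [8] = (1/8)x^2 - (1/4)x
L_1(x) = (x + 2)(x - 2) / [-4] = -(1/4)x^2 + 1
L_2(x) = (x + 2)x / [8] = (1/8)x^2 + (1/4)x
p(x) = 8·L_0 + 2·L_1 + 12·L_2
  8·L_0(x) = x^2 - 2x
  2·L_1(x) = -(1/2)x^2 + 2
  12·L_2(x) = (3/2)x^2 + 3x
Adding term by term: 2x^2 + x + 2

p(x) = 2x^2 + x + 2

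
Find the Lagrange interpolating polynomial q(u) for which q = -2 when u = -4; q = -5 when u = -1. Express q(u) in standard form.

q(u) = -u - 6

Build the Lagrange basis polynomials:
L_0(u) = (u + 1) / [-3] = -(1/3)u - 1/3
L_1(u) = (u + 4) / [3] = (1/3)u + 4/3
q(u) = (-2)·L_0 + (-5)·L_1
  (-2)·L_0(u) = (2/3)u + 2/3
  (-5)·L_1(u) = -(5/3)u - 20/3
Adding term by term: -u - 6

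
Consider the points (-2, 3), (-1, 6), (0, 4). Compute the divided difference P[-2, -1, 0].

P[-2,-1] = (6 - 3) / (-1 - (-2)) = 3
P[-1,0] = (4 - 6) / (0 - (-1)) = -2
P[-2,-1,0] = (-2 - 3) / (0 - (-2)) = -5/2

-5/2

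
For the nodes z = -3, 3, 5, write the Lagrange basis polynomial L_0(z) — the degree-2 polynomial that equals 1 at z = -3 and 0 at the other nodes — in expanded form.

L_0(z) = (z - 3)(z - 5) / [(-6)·(-8)]
       = (z^2 - 8z + 15) / (48)

L_0(z) = (1/48)z^2 - (1/6)z + 5/16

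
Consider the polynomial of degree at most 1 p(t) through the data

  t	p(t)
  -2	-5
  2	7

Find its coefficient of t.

Build the Lagrange basis polynomials:
L_0(t) = (t - 2) / [-4] = -(1/4)t + 1/2
L_1(t) = (t + 2) / [4] = (1/4)t + 1/2
p(t) = (-5)·L_0 + 7·L_1
Only the coefficient of t is needed; take it from each L_i and combine:
(-5)·(-1/4) + 7·(1/4) = 3

3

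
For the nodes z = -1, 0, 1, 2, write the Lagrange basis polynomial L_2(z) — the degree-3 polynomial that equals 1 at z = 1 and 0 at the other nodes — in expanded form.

L_2(z) = -(1/2)z^3 + (1/2)z^2 + z

L_2(z) = (z + 1)z(z - 2) / [(2)·(1)·(-1)]
       = (z^3 - z^2 - 2z) / (-2)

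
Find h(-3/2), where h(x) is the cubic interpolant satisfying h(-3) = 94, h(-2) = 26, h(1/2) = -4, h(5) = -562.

10

Evaluate each Lagrange basis at x = -3/2:
L_0(-3/2) = (1/2)·(-2)·(-13/2)/[(-1)·(-7/2)·(-8)] = -13/56
L_1(-3/2) = (3/2)·(-2)·(-13/2)/[(1)·(-5/2)·(-7)] = 39/35
L_2(-3/2) = (3/2)·(1/2)·(-13/2)/[(7/2)·(5/2)·(-9/2)] = 13/105
L_3(-3/2) = (3/2)·(1/2)·(-2)/[(8)·(7)·(9/2)] = -1/168
Sum: 94·(-13/56) + 26·(39/35) + (-4)·(13/105) + (-562)·(-1/168) = 10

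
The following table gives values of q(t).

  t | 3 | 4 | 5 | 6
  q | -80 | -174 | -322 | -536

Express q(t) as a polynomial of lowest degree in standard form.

q(t) = -2t^3 - 3t^2 + t - 2

L_0(t) = (t - 4)(t - 5)(t - 6) / [-6] = -(1/6)t^3 + (5/2)t^2 - (37/3)t + 20
L_1(t) = (t - 3)(t - 5)(t - 6) / [2] = (1/2)t^3 - 7t^2 + (63/2)t - 45
L_2(t) = (t - 3)(t - 4)(t - 6) / [-2] = -(1/2)t^3 + (13/2)t^2 - 27t + 36
L_3(t) = (t - 3)(t - 4)(t - 5) / [6] = (1/6)t^3 - 2t^2 + (47/6)t - 10
q(t) = (-80)·L_0 + (-174)·L_1 + (-322)·L_2 + (-536)·L_3
  (-80)·L_0(t) = (40/3)t^3 - 200t^2 + (2960/3)t - 1600
  (-174)·L_1(t) = -87t^3 + 1218t^2 - 5481t + 7830
  (-322)·L_2(t) = 161t^3 - 2093t^2 + 8694t - 11592
  (-536)·L_3(t) = -(268/3)t^3 + 1072t^2 - (12596/3)t + 5360
Adding term by term: -2t^3 - 3t^2 + t - 2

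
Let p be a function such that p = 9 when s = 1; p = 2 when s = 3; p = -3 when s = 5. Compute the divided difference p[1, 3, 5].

1/4

p[1,3] = (2 - 9) / (3 - 1) = -7/2
p[3,5] = (-3 - 2) / (5 - 3) = -5/2
p[1,3,5] = (-5/2 - (-7/2)) / (5 - 1) = 1/4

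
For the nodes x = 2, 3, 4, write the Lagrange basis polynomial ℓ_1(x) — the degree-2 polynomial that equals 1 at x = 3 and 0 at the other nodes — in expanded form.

ℓ_1(x) = (x - 2)(x - 4) / [(1)·(-1)]
       = (x^2 - 6x + 8) / (-1)

ℓ_1(x) = -x^2 + 6x - 8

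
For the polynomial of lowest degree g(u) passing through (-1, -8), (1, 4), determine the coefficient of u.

The leading coefficient equals the top divided difference g[-1,1].
g[-1,1] = (4 - (-8)) / (1 - (-1)) = 6

6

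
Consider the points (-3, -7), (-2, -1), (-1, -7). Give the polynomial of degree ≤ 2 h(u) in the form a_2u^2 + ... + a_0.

h(u) = -6u^2 - 24u - 25

Newton's divided differences:
h[-3,-2] = (-1 - (-7)) / (-2 - (-3)) = 6
h[-2,-1] = (-7 - (-1)) / (-1 - (-2)) = -6
h[-3,-2,-1] = (-6 - 6) / (-1 - (-3)) = -6
h(u) = -7 + 6·(u + 3) + (-6)·(u + 3)(u + 2)
Expanding: h(u) = -6u^2 - 24u - 25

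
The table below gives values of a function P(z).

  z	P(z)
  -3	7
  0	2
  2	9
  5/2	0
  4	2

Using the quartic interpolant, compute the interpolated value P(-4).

75322/385

Using Newton's divided-difference form:
P[-3,0] = (2 - 7) / (0 - (-3)) = -5/3
P[0,2] = (9 - 2) / (2 - 0) = 7/2
P[2,5/2] = (0 - 9) / (5/2 - 2) = -18
P[5/2,4] = (2 - 0) / (4 - 5/2) = 4/3
P[-3,0,2] = (7/2 - (-5/3)) / (2 - (-3)) = 31/30
P[0,2,5/2] = (-18 - 7/2) / (5/2 - 0) = -43/5
P[2,5/2,4] = (4/3 - (-18)) / (4 - 2) = 29/3
P[-3,0,2,5/2] = (-43/5 - 31/30) / (5/2 - (-3)) = -289/165
P[0,2,5/2,4] = (29/3 - (-43/5)) / (4 - 0) = 137/30
P[-3,0,2,5/2,4] = (137/30 - (-289/165)) / (4 - (-3)) = 139/154
P(-4) = 7 + (-5/3)·(-1) + (31/30)·(-1)·(-4) + (-289/165)·(-1)·(-4)·(-6) + (139/154)·(-1)·(-4)·(-6)·(-13/2) = 75322/385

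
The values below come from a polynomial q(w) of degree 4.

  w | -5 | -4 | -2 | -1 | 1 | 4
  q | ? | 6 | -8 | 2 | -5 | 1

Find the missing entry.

811/10

The 5 known values determine q uniquely (degree ≤ 4).
L_0(-5) = (-3)·(-4)·(-6)·(-9)/[(-2)·(-3)·(-5)·(-8)] = 27/10
L_1(-5) = (-1)·(-4)·(-6)·(-9)/[(2)·(-1)·(-3)·(-6)] = -6
L_2(-5) = (-1)·(-3)·(-6)·(-9)/[(3)·(1)·(-2)·(-5)] = 27/5
L_3(-5) = (-1)·(-3)·(-4)·(-9)/[(5)·(3)·(2)·(-3)] = -6/5
L_4(-5) = (-1)·(-3)·(-4)·(-6)/[(8)·(6)·(5)·(3)] = 1/10
Sum: 6·(27/10) + (-8)·(-6) + 2·(27/5) + (-5)·(-6/5) + 1·(1/10) = 811/10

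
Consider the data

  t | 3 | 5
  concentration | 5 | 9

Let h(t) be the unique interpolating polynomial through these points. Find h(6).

11

Evaluate each Lagrange basis at t = 6:
L_0(6) = (1)/[(-2)] = -1/2
L_1(6) = (3)/[(2)] = 3/2
Sum: 5·(-1/2) + 9·(3/2) = 11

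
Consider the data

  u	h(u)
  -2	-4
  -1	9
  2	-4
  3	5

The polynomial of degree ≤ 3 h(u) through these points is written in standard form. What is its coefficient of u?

-92/15

L_0(u) = (u + 1)(u - 2)(u - 3) / [-20] = -(1/20)u^3 + (1/5)u^2 - (1/20)u - 3/10
L_1(u) = (u + 2)(u - 2)(u - 3) / [12] = (1/12)u^3 - (1/4)u^2 - (1/3)u + 1
L_2(u) = (u + 2)(u + 1)(u - 3) / [-12] = -(1/12)u^3 + (7/12)u + 1/2
L_3(u) = (u + 2)(u + 1)(u - 2) / [20] = (1/20)u^3 + (1/20)u^2 - (1/5)u - 1/5
h(u) = (-4)·L_0 + 9·L_1 + (-4)·L_2 + 5·L_3
Only the coefficient of u is needed; take it from each L_i and combine:
(-4)·(-1/20) + 9·(-1/3) + (-4)·(7/12) + 5·(-1/5) = -92/15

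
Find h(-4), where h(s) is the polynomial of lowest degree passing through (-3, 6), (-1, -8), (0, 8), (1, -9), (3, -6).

2707/12

Evaluate each Lagrange basis at s = -4:
L_0(-4) = (-3)·(-4)·(-5)·(-7)/[(-2)·(-3)·(-4)·(-6)] = 35/12
L_1(-4) = (-1)·(-4)·(-5)·(-7)/[(2)·(-1)·(-2)·(-4)] = -35/4
L_2(-4) = (-1)·(-3)·(-5)·(-7)/[(3)·(1)·(-1)·(-3)] = 35/3
L_3(-4) = (-1)·(-3)·(-4)·(-7)/[(4)·(2)·(1)·(-2)] = -21/4
L_4(-4) = (-1)·(-3)·(-4)·(-5)/[(6)·(4)·(3)·(2)] = 5/12
Sum: 6·(35/12) + (-8)·(-35/4) + 8·(35/3) + (-9)·(-21/4) + (-6)·(5/12) = 2707/12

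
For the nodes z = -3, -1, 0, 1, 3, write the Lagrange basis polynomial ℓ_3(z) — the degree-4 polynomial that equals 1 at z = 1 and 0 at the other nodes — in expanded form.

ℓ_3(z) = (z + 3)(z + 1)z(z - 3) / [(4)·(2)·(1)·(-2)]
       = (z^4 + z^3 - 9z^2 - 9z) / (-16)

ℓ_3(z) = -(1/16)z^4 - (1/16)z^3 + (9/16)z^2 + (9/16)z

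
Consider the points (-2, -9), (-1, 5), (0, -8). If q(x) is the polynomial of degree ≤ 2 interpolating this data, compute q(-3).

-50

Using Newton's divided-difference form:
q[-2,-1] = (5 - (-9)) / (-1 - (-2)) = 14
q[-1,0] = (-8 - 5) / (0 - (-1)) = -13
q[-2,-1,0] = (-13 - 14) / (0 - (-2)) = -27/2
q(-3) = -9 + 14·(-1) + (-27/2)·(-1)·(-2) = -50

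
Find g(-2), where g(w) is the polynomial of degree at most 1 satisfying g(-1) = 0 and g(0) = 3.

-3

L_0(-2) = (-2)/[(-1)] = 2
L_1(-2) = (-1)/[(1)] = -1
Sum: 0 + 3·(-1) = -3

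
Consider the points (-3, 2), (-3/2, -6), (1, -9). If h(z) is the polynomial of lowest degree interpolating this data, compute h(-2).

L_0(-2) = (-1/2)·(-3)/[(-3/2)·(-4)] = 1/4
L_1(-2) = (1)·(-3)/[(3/2)·(-5/2)] = 4/5
L_2(-2) = (1)·(-1/2)/[(4)·(5/2)] = -1/20
Sum: 2·(1/4) + (-6)·(4/5) + (-9)·(-1/20) = -77/20

-77/20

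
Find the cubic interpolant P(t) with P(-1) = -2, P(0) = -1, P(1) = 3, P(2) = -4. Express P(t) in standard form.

P(t) = -(7/3)t^3 + (3/2)t^2 + (29/6)t - 1

Newton's divided differences:
P[-1,0] = (-1 - (-2)) / (0 - (-1)) = 1
P[0,1] = (3 - (-1)) / (1 - 0) = 4
P[1,2] = (-4 - 3) / (2 - 1) = -7
P[-1,0,1] = (4 - 1) / (1 - (-1)) = 3/2
P[0,1,2] = (-7 - 4) / (2 - 0) = -11/2
P[-1,0,1,2] = (-11/2 - 3/2) / (2 - (-1)) = -7/3
P(t) = -2 + 1·(t + 1) + (3/2)·(t + 1)t + (-7/3)·(t + 1)t(t - 1)
Expanding: P(t) = -(7/3)t^3 + (3/2)t^2 + (29/6)t - 1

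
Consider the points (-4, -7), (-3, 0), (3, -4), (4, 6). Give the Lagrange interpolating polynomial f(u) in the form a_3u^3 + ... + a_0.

Build the Lagrange basis polynomials:
L_0(u) = (u + 3)(u - 3)(u - 4) / [-56] = -(1/56)u^3 + (1/14)u^2 + (9/56)u - 9/14
L_1(u) = (u + 4)(u - 3)(u - 4) / [42] = (1/42)u^3 - (1/14)u^2 - (8/21)u + 8/7
L_2(u) = (u + 4)(u + 3)(u - 4) / [-42] = -(1/42)u^3 - (1/14)u^2 + (8/21)u + 8/7
L_3(u) = (u + 4)(u + 3)(u - 3) / [56] = (1/56)u^3 + (1/14)u^2 - (9/56)u - 9/14
f(u) = (-7)·L_0 + 0·L_1 + (-4)·L_2 + 6·L_3
  (-7)·L_0(u) = (1/8)u^3 - (1/2)u^2 - (9/8)u + 9/2
  0·L_1(u) = 0
  (-4)·L_2(u) = (2/21)u^3 + (2/7)u^2 - (32/21)u - 32/7
  6·L_3(u) = (3/28)u^3 + (3/7)u^2 - (27/28)u - 27/7
Adding term by term: (55/168)u^3 + (3/14)u^2 - (607/168)u - 55/14

f(u) = (55/168)u^3 + (3/14)u^2 - (607/168)u - 55/14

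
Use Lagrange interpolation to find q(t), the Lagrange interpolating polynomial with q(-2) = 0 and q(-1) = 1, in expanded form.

Build the Lagrange basis polynomials:
L_0(t) = (t + 1) / [-1] = -t - 1
L_1(t) = (t + 2) / [1] = t + 2
q(t) = 0·L_0 + 1·L_1
  0·L_0(t) = 0
  1·L_1(t) = t + 2
Adding term by term: t + 2

q(t) = t + 2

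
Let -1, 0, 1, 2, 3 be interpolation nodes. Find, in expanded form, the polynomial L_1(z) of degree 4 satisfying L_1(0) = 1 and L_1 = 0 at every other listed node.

L_1(z) = (z + 1)(z - 1)(z - 2)(z - 3) / [(1)·(-1)·(-2)·(-3)]
       = (z^4 - 5z^3 + 5z^2 + 5z - 6) / (-6)

L_1(z) = -(1/6)z^4 + (5/6)z^3 - (5/6)z^2 - (5/6)z + 1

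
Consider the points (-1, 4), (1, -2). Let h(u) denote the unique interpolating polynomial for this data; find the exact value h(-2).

7

Evaluate each Lagrange basis at u = -2:
L_0(-2) = (-3)/[(-2)] = 3/2
L_1(-2) = (-1)/[(2)] = -1/2
Sum: 4·(3/2) + (-2)·(-1/2) = 7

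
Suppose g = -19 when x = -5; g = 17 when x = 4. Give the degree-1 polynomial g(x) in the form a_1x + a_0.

Build the Lagrange basis polynomials:
L_0(x) = (x - 4) / [-9] = -(1/9)x + 4/9
L_1(x) = (x + 5) / [9] = (1/9)x + 5/9
g(x) = (-19)·L_0 + 17·L_1
  (-19)·L_0(x) = (19/9)x - 76/9
  17·L_1(x) = (17/9)x + 85/9
Adding term by term: 4x + 1

g(x) = 4x + 1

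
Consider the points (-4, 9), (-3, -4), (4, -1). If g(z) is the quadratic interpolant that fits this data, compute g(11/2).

2357/112

L_0(11/2) = (17/2)·(3/2)/[(-1)·(-8)] = 51/32
L_1(11/2) = (19/2)·(3/2)/[(1)·(-7)] = -57/28
L_2(11/2) = (19/2)·(17/2)/[(8)·(7)] = 323/224
Sum: 9·(51/32) + (-4)·(-57/28) + (-1)·(323/224) = 2357/112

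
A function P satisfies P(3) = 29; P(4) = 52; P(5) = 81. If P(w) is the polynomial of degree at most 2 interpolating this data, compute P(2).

Evaluate each Lagrange basis at w = 2:
L_0(2) = (-2)·(-3)/[(-1)·(-2)] = 3
L_1(2) = (-1)·(-3)/[(1)·(-1)] = -3
L_2(2) = (-1)·(-2)/[(2)·(1)] = 1
Sum: 29·(3) + 52·(-3) + 81·(1) = 12

12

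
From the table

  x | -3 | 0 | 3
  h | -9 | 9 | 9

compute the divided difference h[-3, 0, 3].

-1

h[-3,0] = (9 - (-9)) / (0 - (-3)) = 6
h[0,3] = (9 - 9) / (3 - 0) = 0
h[-3,0,3] = (0 - 6) / (3 - (-3)) = -1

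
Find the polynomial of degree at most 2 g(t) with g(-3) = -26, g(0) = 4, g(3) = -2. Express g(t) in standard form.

L_0(t) = t(t - 3) / [18] = (1/18)t^2 - (1/6)t
L_1(t) = (t + 3)(t - 3) / [-9] = -(1/9)t^2 + 1
L_2(t) = (t + 3)t / [18] = (1/18)t^2 + (1/6)t
g(t) = (-26)·L_0 + 4·L_1 + (-2)·L_2
  (-26)·L_0(t) = -(13/9)t^2 + (13/3)t
  4·L_1(t) = -(4/9)t^2 + 4
  (-2)·L_2(t) = -(1/9)t^2 - (1/3)t
Adding term by term: -2t^2 + 4t + 4

g(t) = -2t^2 + 4t + 4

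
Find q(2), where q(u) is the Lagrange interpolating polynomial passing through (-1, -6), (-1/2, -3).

Evaluate each Lagrange basis at u = 2:
L_0(2) = (5/2)/[(-1/2)] = -5
L_1(2) = (3)/[(1/2)] = 6
Sum: (-6)·(-5) + (-3)·(6) = 12

12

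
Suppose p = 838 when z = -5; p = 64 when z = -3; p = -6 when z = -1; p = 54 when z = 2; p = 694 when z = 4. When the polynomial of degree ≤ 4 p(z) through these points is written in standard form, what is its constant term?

-2

L_0(z) = (z + 3)(z + 1)(z - 2)(z - 4) / [504] = (1/504)z^4 - (1/252)z^3 - (13/504)z^2 + (1/36)z + 1/21
L_1(z) = (z + 5)(z + 1)(z - 2)(z - 4) / [-140] = -(1/140)z^4 + (23/140)z^2 - (9/70)z - 2/7
L_2(z) = (z + 5)(z + 3)(z - 2)(z - 4) / [120] = (1/120)z^4 + (1/60)z^3 - (5/24)z^2 - (13/60)z + 1
L_3(z) = (z + 5)(z + 3)(z + 1)(z - 4) / [-210] = -(1/210)z^4 - (1/42)z^3 + (13/210)z^2 + (11/30)z + 2/7
L_4(z) = (z + 5)(z + 3)(z + 1)(z - 2) / [630] = (1/630)z^4 + (1/90)z^3 + (1/126)z^2 - (31/630)z - 1/21
p(z) = 838·L_0 + 64·L_1 + (-6)·L_2 + 54·L_3 + 694·L_4
Only the constant term is needed; take it from each L_i and combine:
838·(1/21) + 64·(-2/7) + (-6)·(1) + 54·(2/7) + 694·(-1/21) = -2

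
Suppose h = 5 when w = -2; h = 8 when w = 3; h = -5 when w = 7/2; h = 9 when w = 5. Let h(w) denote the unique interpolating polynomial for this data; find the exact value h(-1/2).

494/5

Using Newton's divided-difference form:
h[-2,3] = (8 - 5) / (3 - (-2)) = 3/5
h[3,7/2] = (-5 - 8) / (7/2 - 3) = -26
h[7/2,5] = (9 - (-5)) / (5 - 7/2) = 28/3
h[-2,3,7/2] = (-26 - 3/5) / (7/2 - (-2)) = -266/55
h[3,7/2,5] = (28/3 - (-26)) / (5 - 3) = 53/3
h[-2,3,7/2,5] = (53/3 - (-266/55)) / (5 - (-2)) = 3713/1155
h(-1/2) = 5 + (3/5)·(3/2) + (-266/55)·(3/2)·(-7/2) + (3713/1155)·(3/2)·(-7/2)·(-4) = 494/5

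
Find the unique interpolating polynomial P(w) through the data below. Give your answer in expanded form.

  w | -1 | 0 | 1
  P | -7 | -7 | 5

P(w) = 6w^2 + 6w - 7

Newton's divided differences:
P[-1,0] = (-7 - (-7)) / (0 - (-1)) = 0
P[0,1] = (5 - (-7)) / (1 - 0) = 12
P[-1,0,1] = (12 - 0) / (1 - (-1)) = 6
P(w) = -7 + 6·(w + 1)w
Expanding: P(w) = 6w^2 + 6w - 7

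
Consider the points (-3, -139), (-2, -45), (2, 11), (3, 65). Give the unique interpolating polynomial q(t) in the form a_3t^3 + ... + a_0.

q(t) = 4t^3 - 4t^2 - 2t - 1

L_0(t) = (t + 2)(t - 2)(t - 3) / [-30] = -(1/30)t^3 + (1/10)t^2 + (2/15)t - 2/5
L_1(t) = (t + 3)(t - 2)(t - 3) / [20] = (1/20)t^3 - (1/10)t^2 - (9/20)t + 9/10
L_2(t) = (t + 3)(t + 2)(t - 3) / [-20] = -(1/20)t^3 - (1/10)t^2 + (9/20)t + 9/10
L_3(t) = (t + 3)(t + 2)(t - 2) / [30] = (1/30)t^3 + (1/10)t^2 - (2/15)t - 2/5
q(t) = (-139)·L_0 + (-45)·L_1 + 11·L_2 + 65·L_3
  (-139)·L_0(t) = (139/30)t^3 - (139/10)t^2 - (278/15)t + 278/5
  (-45)·L_1(t) = -(9/4)t^3 + (9/2)t^2 + (81/4)t - 81/2
  11·L_2(t) = -(11/20)t^3 - (11/10)t^2 + (99/20)t + 99/10
  65·L_3(t) = (13/6)t^3 + (13/2)t^2 - (26/3)t - 26
Adding term by term: 4t^3 - 4t^2 - 2t - 1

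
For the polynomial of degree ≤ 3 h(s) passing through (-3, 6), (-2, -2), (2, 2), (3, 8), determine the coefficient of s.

L_0(s) = (s + 2)(s - 2)(s - 3) / [-30] = -(1/30)s^3 + (1/10)s^2 + (2/15)s - 2/5
L_1(s) = (s + 3)(s - 2)(s - 3) / [20] = (1/20)s^3 - (1/10)s^2 - (9/20)s + 9/10
L_2(s) = (s + 3)(s + 2)(s - 3) / [-20] = -(1/20)s^3 - (1/10)s^2 + (9/20)s + 9/10
L_3(s) = (s + 3)(s + 2)(s - 2) / [30] = (1/30)s^3 + (1/10)s^2 - (2/15)s - 2/5
h(s) = 6·L_0 + (-2)·L_1 + 2·L_2 + 8·L_3
Only the coefficient of s is needed; take it from each L_i and combine:
6·(2/15) + (-2)·(-9/20) + 2·(9/20) + 8·(-2/15) = 23/15

23/15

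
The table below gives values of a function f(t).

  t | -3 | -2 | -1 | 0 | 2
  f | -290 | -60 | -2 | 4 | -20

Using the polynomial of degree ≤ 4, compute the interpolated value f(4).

-612

Using Newton's divided-difference form:
f[-3,-2] = (-60 - (-290)) / (-2 - (-3)) = 230
f[-2,-1] = (-2 - (-60)) / (-1 - (-2)) = 58
f[-1,0] = (4 - (-2)) / (0 - (-1)) = 6
f[0,2] = (-20 - 4) / (2 - 0) = -12
f[-3,-2,-1] = (58 - 230) / (-1 - (-3)) = -86
f[-2,-1,0] = (6 - 58) / (0 - (-2)) = -26
f[-1,0,2] = (-12 - 6) / (2 - (-1)) = -6
f[-3,-2,-1,0] = (-26 - (-86)) / (0 - (-3)) = 20
f[-2,-1,0,2] = (-6 - (-26)) / (2 - (-2)) = 5
f[-3,-2,-1,0,2] = (5 - 20) / (2 - (-3)) = -3
f(4) = -290 + 230·(7) + (-86)·(7)·(6) + 20·(7)·(6)·(5) + (-3)·(7)·(6)·(5)·(4) = -612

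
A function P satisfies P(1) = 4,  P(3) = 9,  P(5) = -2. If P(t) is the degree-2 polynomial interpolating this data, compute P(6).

-27/2

Evaluate each Lagrange basis at t = 6:
L_0(6) = (3)·(1)/[(-2)·(-4)] = 3/8
L_1(6) = (5)·(1)/[(2)·(-2)] = -5/4
L_2(6) = (5)·(3)/[(4)·(2)] = 15/8
Sum: 4·(3/8) + 9·(-5/4) + (-2)·(15/8) = -27/2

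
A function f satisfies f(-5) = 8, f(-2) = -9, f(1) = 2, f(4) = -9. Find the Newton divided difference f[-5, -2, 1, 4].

f[-5,-2] = (-9 - 8) / (-2 - (-5)) = -17/3
f[-2,1] = (2 - (-9)) / (1 - (-2)) = 11/3
f[1,4] = (-9 - 2) / (4 - 1) = -11/3
f[-5,-2,1] = (11/3 - (-17/3)) / (1 - (-5)) = 14/9
f[-2,1,4] = (-11/3 - 11/3) / (4 - (-2)) = -11/9
f[-5,-2,1,4] = (-11/9 - 14/9) / (4 - (-5)) = -25/81

-25/81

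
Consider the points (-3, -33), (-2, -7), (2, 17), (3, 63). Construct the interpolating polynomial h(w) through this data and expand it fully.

h(w) = 2w^3 + 2w^2 - 2w - 3

Build the Lagrange basis polynomials:
L_0(w) = (w + 2)(w - 2)(w - 3) / [-30] = -(1/30)w^3 + (1/10)w^2 + (2/15)w - 2/5
L_1(w) = (w + 3)(w - 2)(w - 3) / [20] = (1/20)w^3 - (1/10)w^2 - (9/20)w + 9/10
L_2(w) = (w + 3)(w + 2)(w - 3) / [-20] = -(1/20)w^3 - (1/10)w^2 + (9/20)w + 9/10
L_3(w) = (w + 3)(w + 2)(w - 2) / [30] = (1/30)w^3 + (1/10)w^2 - (2/15)w - 2/5
h(w) = (-33)·L_0 + (-7)·L_1 + 17·L_2 + 63·L_3
  (-33)·L_0(w) = (11/10)w^3 - (33/10)w^2 - (22/5)w + 66/5
  (-7)·L_1(w) = -(7/20)w^3 + (7/10)w^2 + (63/20)w - 63/10
  17·L_2(w) = -(17/20)w^3 - (17/10)w^2 + (153/20)w + 153/10
  63·L_3(w) = (21/10)w^3 + (63/10)w^2 - (42/5)w - 126/5
Adding term by term: 2w^3 + 2w^2 - 2w - 3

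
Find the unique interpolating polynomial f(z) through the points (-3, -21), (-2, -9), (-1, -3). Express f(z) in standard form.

f(z) = -3z^2 - 3z - 3

Build the Lagrange basis polynomials:
L_0(z) = (z + 2)(z + 1) / [2] = (1/2)z^2 + (3/2)z + 1
L_1(z) = (z + 3)(z + 1) / [-1] = -z^2 - 4z - 3
L_2(z) = (z + 3)(z + 2) / [2] = (1/2)z^2 + (5/2)z + 3
f(z) = (-21)·L_0 + (-9)·L_1 + (-3)·L_2
  (-21)·L_0(z) = -(21/2)z^2 - (63/2)z - 21
  (-9)·L_1(z) = 9z^2 + 36z + 27
  (-3)·L_2(z) = -(3/2)z^2 - (15/2)z - 9
Adding term by term: -3z^2 - 3z - 3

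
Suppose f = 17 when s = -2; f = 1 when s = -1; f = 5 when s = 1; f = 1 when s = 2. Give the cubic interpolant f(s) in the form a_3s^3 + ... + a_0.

f(s) = -2s^3 + 2s^2 + 4s + 1

L_0(s) = (s + 1)(s - 1)(s - 2) / [-12] = -(1/12)s^3 + (1/6)s^2 + (1/12)s - 1/6
L_1(s) = (s + 2)(s - 1)(s - 2) / [6] = (1/6)s^3 - (1/6)s^2 - (2/3)s + 2/3
L_2(s) = (s + 2)(s + 1)(s - 2) / [-6] = -(1/6)s^3 - (1/6)s^2 + (2/3)s + 2/3
L_3(s) = (s + 2)(s + 1)(s - 1) / [12] = (1/12)s^3 + (1/6)s^2 - (1/12)s - 1/6
f(s) = 17·L_0 + 1·L_1 + 5·L_2 + 1·L_3
  17·L_0(s) = -(17/12)s^3 + (17/6)s^2 + (17/12)s - 17/6
  1·L_1(s) = (1/6)s^3 - (1/6)s^2 - (2/3)s + 2/3
  5·L_2(s) = -(5/6)s^3 - (5/6)s^2 + (10/3)s + 10/3
  1·L_3(s) = (1/12)s^3 + (1/6)s^2 - (1/12)s - 1/6
Adding term by term: -2s^3 + 2s^2 + 4s + 1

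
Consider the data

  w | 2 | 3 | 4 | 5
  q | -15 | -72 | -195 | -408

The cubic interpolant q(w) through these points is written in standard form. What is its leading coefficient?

The leading coefficient equals the top divided difference q[2,3,4,5].
q[2,3] = (-72 - (-15)) / (3 - 2) = -57
q[3,4] = (-195 - (-72)) / (4 - 3) = -123
q[4,5] = (-408 - (-195)) / (5 - 4) = -213
q[2,3,4] = (-123 - (-57)) / (4 - 2) = -33
q[3,4,5] = (-213 - (-123)) / (5 - 3) = -45
q[2,3,4,5] = (-45 - (-33)) / (5 - 2) = -4

-4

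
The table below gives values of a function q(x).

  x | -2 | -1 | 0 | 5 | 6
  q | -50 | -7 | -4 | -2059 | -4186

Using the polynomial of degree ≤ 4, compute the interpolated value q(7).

-7655

Evaluate each Lagrange basis at x = 7:
L_0(7) = (8)·(7)·(2)·(1)/[(-1)·(-2)·(-7)·(-8)] = 1
L_1(7) = (9)·(7)·(2)·(1)/[(1)·(-1)·(-6)·(-7)] = -3
L_2(7) = (9)·(8)·(2)·(1)/[(2)·(1)·(-5)·(-6)] = 12/5
L_3(7) = (9)·(8)·(7)·(1)/[(7)·(6)·(5)·(-1)] = -12/5
L_4(7) = (9)·(8)·(7)·(2)/[(8)·(7)·(6)·(1)] = 3
Sum: (-50)·(1) + (-7)·(-3) + (-4)·(12/5) + (-2059)·(-12/5) + (-4186)·(3) = -7655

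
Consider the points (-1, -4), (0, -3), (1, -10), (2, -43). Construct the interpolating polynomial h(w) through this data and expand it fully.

h(w) = -3w^3 - 4w^2 - 3

Build the Lagrange basis polynomials:
L_0(w) = w(w - 1)(w - 2) / [-6] = -(1/6)w^3 + (1/2)w^2 - (1/3)w
L_1(w) = (w + 1)(w - 1)(w - 2) / [2] = (1/2)w^3 - w^2 - (1/2)w + 1
L_2(w) = (w + 1)w(w - 2) / [-2] = -(1/2)w^3 + (1/2)w^2 + w
L_3(w) = (w + 1)w(w - 1) / [6] = (1/6)w^3 - (1/6)w
h(w) = (-4)·L_0 + (-3)·L_1 + (-10)·L_2 + (-43)·L_3
  (-4)·L_0(w) = (2/3)w^3 - 2w^2 + (4/3)w
  (-3)·L_1(w) = -(3/2)w^3 + 3w^2 + (3/2)w - 3
  (-10)·L_2(w) = 5w^3 - 5w^2 - 10w
  (-43)·L_3(w) = -(43/6)w^3 + (43/6)w
Adding term by term: -3w^3 - 4w^2 - 3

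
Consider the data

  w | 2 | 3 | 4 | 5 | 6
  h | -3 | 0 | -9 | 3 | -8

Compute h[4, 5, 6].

h[4,5] = (3 - (-9)) / (5 - 4) = 12
h[5,6] = (-8 - 3) / (6 - 5) = -11
h[4,5,6] = (-11 - 12) / (6 - 4) = -23/2

-23/2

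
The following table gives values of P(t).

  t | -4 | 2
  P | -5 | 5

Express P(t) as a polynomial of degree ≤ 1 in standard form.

L_0(t) = (t - 2) / [-6] = -(1/6)t + 1/3
L_1(t) = (t + 4) / [6] = (1/6)t + 2/3
P(t) = (-5)·L_0 + 5·L_1
  (-5)·L_0(t) = (5/6)t - 5/3
  5·L_1(t) = (5/6)t + 10/3
Adding term by term: (5/3)t + 5/3

P(t) = (5/3)t + 5/3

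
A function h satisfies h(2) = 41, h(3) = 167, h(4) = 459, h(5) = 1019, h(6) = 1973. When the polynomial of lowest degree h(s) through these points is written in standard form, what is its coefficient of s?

Build the Lagrange basis polynomials:
L_0(s) = (s - 3)(s - 4)(s - 5)(s - 6) / [24] = (1/24)s^4 - (3/4)s^3 + (119/24)s^2 - (57/4)s + 15
L_1(s) = (s - 2)(s - 4)(s - 5)(s - 6) / [-6] = -(1/6)s^4 + (17/6)s^3 - (52/3)s^2 + (134/3)s - 40
L_2(s) = (s - 2)(s - 3)(s - 5)(s - 6) / [4] = (1/4)s^4 - 4s^3 + (91/4)s^2 - 54s + 45
L_3(s) = (s - 2)(s - 3)(s - 4)(s - 6) / [-6] = -(1/6)s^4 + (5/2)s^3 - (40/3)s^2 + 30s - 24
L_4(s) = (s - 2)(s - 3)(s - 4)(s - 5) / [24] = (1/24)s^4 - (7/12)s^3 + (71/24)s^2 - (77/12)s + 5
h(s) = 41·L_0 + 167·L_1 + 459·L_2 + 1019·L_3 + 1973·L_4
Only the coefficient of s is needed; take it from each L_i and combine:
41·(-57/4) + 167·(134/3) + 459·(-54) + 1019·(30) + 1973·(-77/12) = -1

-1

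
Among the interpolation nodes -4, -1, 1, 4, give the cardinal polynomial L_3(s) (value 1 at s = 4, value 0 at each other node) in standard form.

L_3(s) = (1/120)s^3 + (1/30)s^2 - (1/120)s - 1/30

L_3(s) = (s + 4)(s + 1)(s - 1) / [(8)·(5)·(3)]
       = (s^3 + 4s^2 - s - 4) / (120)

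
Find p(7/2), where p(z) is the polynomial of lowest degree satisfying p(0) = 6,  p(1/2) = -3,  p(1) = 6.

L_0(7/2) = (3)·(5/2)/[(-1/2)·(-1)] = 15
L_1(7/2) = (7/2)·(5/2)/[(1/2)·(-1/2)] = -35
L_2(7/2) = (7/2)·(3)/[(1)·(1/2)] = 21
Sum: 6·(15) + (-3)·(-35) + 6·(21) = 321

321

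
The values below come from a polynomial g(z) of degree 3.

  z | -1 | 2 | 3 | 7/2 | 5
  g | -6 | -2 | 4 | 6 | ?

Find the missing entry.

The 4 known values determine g uniquely (degree ≤ 3).
Evaluate each Lagrange basis at z = 5:
L_0(5) = (3)·(2)·(3/2)/[(-3)·(-4)·(-9/2)] = -1/6
L_1(5) = (6)·(2)·(3/2)/[(3)·(-1)·(-3/2)] = 4
L_2(5) = (6)·(3)·(3/2)/[(4)·(1)·(-1/2)] = -27/2
L_3(5) = (6)·(3)·(2)/[(9/2)·(3/2)·(1/2)] = 32/3
Sum: (-6)·(-1/6) + (-2)·(4) + 4·(-27/2) + 6·(32/3) = 3

3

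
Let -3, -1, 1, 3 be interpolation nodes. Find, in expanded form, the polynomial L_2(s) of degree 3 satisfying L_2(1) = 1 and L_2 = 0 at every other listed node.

L_2(s) = -(1/16)s^3 - (1/16)s^2 + (9/16)s + 9/16

L_2(s) = (s + 3)(s + 1)(s - 3) / [(4)·(2)·(-2)]
       = (s^3 + s^2 - 9s - 9) / (-16)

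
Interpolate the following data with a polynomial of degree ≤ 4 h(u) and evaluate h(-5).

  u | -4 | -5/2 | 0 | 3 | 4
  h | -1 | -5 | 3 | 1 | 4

64853/4004

Evaluate each Lagrange basis at u = -5:
L_0(-5) = (-5/2)·(-5)·(-8)·(-9)/[(-3/2)·(-4)·(-7)·(-8)] = 75/28
L_1(-5) = (-1)·(-5)·(-8)·(-9)/[(3/2)·(-5/2)·(-11/2)·(-13/2)] = -384/143
L_2(-5) = (-1)·(-5/2)·(-8)·(-9)/[(4)·(5/2)·(-3)·(-4)] = 3/2
L_3(-5) = (-1)·(-5/2)·(-5)·(-9)/[(7)·(11/2)·(3)·(-1)] = -75/77
L_4(-5) = (-1)·(-5/2)·(-5)·(-8)/[(8)·(13/2)·(4)·(1)] = 25/52
Sum: (-1)·(75/28) + (-5)·(-384/143) + 3·(3/2) + 1·(-75/77) + 4·(25/52) = 64853/4004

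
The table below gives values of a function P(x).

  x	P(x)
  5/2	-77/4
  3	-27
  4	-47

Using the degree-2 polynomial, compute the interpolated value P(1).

-5

Using Newton's divided-difference form:
P[5/2,3] = (-27 - (-77/4)) / (3 - 5/2) = -31/2
P[3,4] = (-47 - (-27)) / (4 - 3) = -20
P[5/2,3,4] = (-20 - (-31/2)) / (4 - 5/2) = -3
P(1) = -77/4 + (-31/2)·(-3/2) + (-3)·(-3/2)·(-2) = -5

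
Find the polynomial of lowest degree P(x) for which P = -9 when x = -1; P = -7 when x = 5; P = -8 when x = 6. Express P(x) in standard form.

Build the Lagrange basis polynomials:
L_0(x) = (x - 5)(x - 6) / [42] = (1/42)x^2 - (11/42)x + 5/7
L_1(x) = (x + 1)(x - 6) / [-6] = -(1/6)x^2 + (5/6)x + 1
L_2(x) = (x + 1)(x - 5) / [7] = (1/7)x^2 - (4/7)x - 5/7
P(x) = (-9)·L_0 + (-7)·L_1 + (-8)·L_2
  (-9)·L_0(x) = -(3/14)x^2 + (33/14)x - 45/7
  (-7)·L_1(x) = (7/6)x^2 - (35/6)x - 7
  (-8)·L_2(x) = -(8/7)x^2 + (32/7)x + 40/7
Adding term by term: -(4/21)x^2 + (23/21)x - 54/7

P(x) = -(4/21)x^2 + (23/21)x - 54/7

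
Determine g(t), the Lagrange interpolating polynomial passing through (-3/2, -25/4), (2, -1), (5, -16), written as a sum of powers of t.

L_0(t) = (t - 2)(t - 5) / [91/4] = (4/91)t^2 - (4/13)t + 40/91
L_1(t) = (t + 3/2)(t - 5) / [-21/2] = -(2/21)t^2 + (1/3)t + 5/7
L_2(t) = (t + 3/2)(t - 2) / [39/2] = (2/39)t^2 - (1/39)t - 2/13
g(t) = (-25/4)·L_0 + (-1)·L_1 + (-16)·L_2
  (-25/4)·L_0(t) = -(25/91)t^2 + (25/13)t - 250/91
  (-1)·L_1(t) = (2/21)t^2 - (1/3)t - 5/7
  (-16)·L_2(t) = -(32/39)t^2 + (16/39)t + 32/13
Adding term by term: -t^2 + 2t - 1

g(t) = -t^2 + 2t - 1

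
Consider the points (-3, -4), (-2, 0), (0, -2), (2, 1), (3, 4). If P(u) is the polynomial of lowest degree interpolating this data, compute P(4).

59/15

Using Newton's divided-difference form:
P[-3,-2] = (0 - (-4)) / (-2 - (-3)) = 4
P[-2,0] = (-2 - 0) / (0 - (-2)) = -1
P[0,2] = (1 - (-2)) / (2 - 0) = 3/2
P[2,3] = (4 - 1) / (3 - 2) = 3
P[-3,-2,0] = (-1 - 4) / (0 - (-3)) = -5/3
P[-2,0,2] = (3/2 - (-1)) / (2 - (-2)) = 5/8
P[0,2,3] = (3 - 3/2) / (3 - 0) = 1/2
P[-3,-2,0,2] = (5/8 - (-5/3)) / (2 - (-3)) = 11/24
P[-2,0,2,3] = (1/2 - 5/8) / (3 - (-2)) = -1/40
P[-3,-2,0,2,3] = (-1/40 - 11/24) / (3 - (-3)) = -29/360
P(4) = -4 + 4·(7) + (-5/3)·(7)·(6) + (11/24)·(7)·(6)·(4) + (-29/360)·(7)·(6)·(4)·(2) = 59/15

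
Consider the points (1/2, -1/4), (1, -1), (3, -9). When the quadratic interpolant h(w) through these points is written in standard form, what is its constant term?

L_0(w) = (w - 1)(w - 3) / [5/4] = (4/5)w^2 - (16/5)w + 12/5
L_1(w) = (w - 1/2)(w - 3) / [-1] = -w^2 + (7/2)w - 3/2
L_2(w) = (w - 1/2)(w - 1) / [5] = (1/5)w^2 - (3/10)w + 1/10
h(w) = (-1/4)·L_0 + (-1)·L_1 + (-9)·L_2
Only the constant term is needed; take it from each L_i and combine:
(-1/4)·(12/5) + (-1)·(-3/2) + (-9)·(1/10) = 0

0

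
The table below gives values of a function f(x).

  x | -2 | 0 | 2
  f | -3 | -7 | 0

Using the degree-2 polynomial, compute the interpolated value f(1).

L_0(1) = (1)·(-1)/[(-2)·(-4)] = -1/8
L_1(1) = (3)·(-1)/[(2)·(-2)] = 3/4
L_2(1) = (3)·(1)/[(4)·(2)] = 3/8
Sum: (-3)·(-1/8) + (-7)·(3/4) + 0 = -39/8

-39/8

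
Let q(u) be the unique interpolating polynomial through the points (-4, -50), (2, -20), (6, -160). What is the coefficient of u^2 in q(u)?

-4

Build the Lagrange basis polynomials:
L_0(u) = (u - 2)(u - 6) / [60] = (1/60)u^2 - (2/15)u + 1/5
L_1(u) = (u + 4)(u - 6) / [-24] = -(1/24)u^2 + (1/12)u + 1
L_2(u) = (u + 4)(u - 2) / [40] = (1/40)u^2 + (1/20)u - 1/5
q(u) = (-50)·L_0 + (-20)·L_1 + (-160)·L_2
Only the coefficient of u^2 is needed; take it from each L_i and combine:
(-50)·(1/60) + (-20)·(-1/24) + (-160)·(1/40) = -4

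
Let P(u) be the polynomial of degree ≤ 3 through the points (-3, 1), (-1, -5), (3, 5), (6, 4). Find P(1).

Evaluate each Lagrange basis at u = 1:
L_0(1) = (2)·(-2)·(-5)/[(-2)·(-6)·(-9)] = -5/27
L_1(1) = (4)·(-2)·(-5)/[(2)·(-4)·(-7)] = 5/7
L_2(1) = (4)·(2)·(-5)/[(6)·(4)·(-3)] = 5/9
L_3(1) = (4)·(2)·(-2)/[(9)·(7)·(3)] = -16/189
Sum: 1·(-5/27) + (-5)·(5/7) + 5·(5/9) + 4·(-16/189) = -83/63

-83/63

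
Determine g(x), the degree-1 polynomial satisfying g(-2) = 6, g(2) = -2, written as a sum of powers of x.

Build the Lagrange basis polynomials:
L_0(x) = (x - 2) / [-4] = -(1/4)x + 1/2
L_1(x) = (x + 2) / [4] = (1/4)x + 1/2
g(x) = 6·L_0 + (-2)·L_1
  6·L_0(x) = -(3/2)x + 3
  (-2)·L_1(x) = -(1/2)x - 1
Adding term by term: -2x + 2

g(x) = -2x + 2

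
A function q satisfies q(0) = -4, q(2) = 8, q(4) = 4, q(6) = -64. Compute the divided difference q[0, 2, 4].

-2

q[0,2] = (8 - (-4)) / (2 - 0) = 6
q[2,4] = (4 - 8) / (4 - 2) = -2
q[0,2,4] = (-2 - 6) / (4 - 0) = -2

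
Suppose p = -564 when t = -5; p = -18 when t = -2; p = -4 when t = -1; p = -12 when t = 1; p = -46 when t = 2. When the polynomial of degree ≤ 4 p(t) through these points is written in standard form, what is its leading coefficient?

L_0(t) = (t + 2)(t + 1)(t - 1)(t - 2) / [504] = (1/504)t^4 - (5/504)t^2 + 1/126
L_1(t) = (t + 5)(t + 1)(t - 1)(t - 2) / [-36] = -(1/36)t^4 - (1/12)t^3 + (11/36)t^2 + (1/12)t - 5/18
L_2(t) = (t + 5)(t + 2)(t - 1)(t - 2) / [24] = (1/24)t^4 + (1/6)t^3 - (3/8)t^2 - (2/3)t + 5/6
L_3(t) = (t + 5)(t + 2)(t + 1)(t - 2) / [-36] = -(1/36)t^4 - (1/6)t^3 - (1/36)t^2 + (2/3)t + 5/9
L_4(t) = (t + 5)(t + 2)(t + 1)(t - 1) / [84] = (1/84)t^4 + (1/12)t^3 + (3/28)t^2 - (1/12)t - 5/42
p(t) = (-564)·L_0 + (-18)·L_1 + (-4)·L_2 + (-12)·L_3 + (-46)·L_4
Only the coefficient of t^4 is needed; take it from each L_i and combine:
(-564)·(1/504) + (-18)·(-1/36) + (-4)·(1/24) + (-12)·(-1/36) + (-46)·(1/84) = -1

-1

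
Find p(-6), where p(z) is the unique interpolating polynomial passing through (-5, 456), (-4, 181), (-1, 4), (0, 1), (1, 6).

Evaluate each Lagrange basis at z = -6:
L_0(-6) = (-2)·(-5)·(-6)·(-7)/[(-1)·(-4)·(-5)·(-6)] = 7/2
L_1(-6) = (-1)·(-5)·(-6)·(-7)/[(1)·(-3)·(-4)·(-5)] = -7/2
L_2(-6) = (-1)·(-2)·(-6)·(-7)/[(4)·(3)·(-1)·(-2)] = 7/2
L_3(-6) = (-1)·(-2)·(-5)·(-7)/[(5)·(4)·(1)·(-1)] = -7/2
L_4(-6) = (-1)·(-2)·(-5)·(-6)/[(6)·(5)·(2)·(1)] = 1
Sum: 456·(7/2) + 181·(-7/2) + 4·(7/2) + 1·(-7/2) + 6·(1) = 979

979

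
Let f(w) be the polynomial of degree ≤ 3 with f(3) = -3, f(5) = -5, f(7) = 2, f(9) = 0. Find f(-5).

Using Newton's divided-difference form:
f[3,5] = (-5 - (-3)) / (5 - 3) = -1
f[5,7] = (2 - (-5)) / (7 - 5) = 7/2
f[7,9] = (0 - 2) / (9 - 7) = -1
f[3,5,7] = (7/2 - (-1)) / (7 - 3) = 9/8
f[5,7,9] = (-1 - 7/2) / (9 - 5) = -9/8
f[3,5,7,9] = (-9/8 - 9/8) / (9 - 3) = -3/8
f(-5) = -3 + (-1)·(-8) + (9/8)·(-8)·(-10) + (-3/8)·(-8)·(-10)·(-12) = 455

455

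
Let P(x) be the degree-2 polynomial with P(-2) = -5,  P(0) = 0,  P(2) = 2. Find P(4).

1

Evaluate each Lagrange basis at x = 4:
L_0(4) = (4)·(2)/[(-2)·(-4)] = 1
L_1(4) = (6)·(2)/[(2)·(-2)] = -3
L_2(4) = (6)·(4)/[(4)·(2)] = 3
Sum: (-5)·(1) + 0 + 2·(3) = 1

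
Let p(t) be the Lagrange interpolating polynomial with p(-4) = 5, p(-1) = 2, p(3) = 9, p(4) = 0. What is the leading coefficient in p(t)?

-89/280

The leading coefficient equals the top divided difference p[-4,-1,3,4].
p[-4,-1] = (2 - 5) / (-1 - (-4)) = -1
p[-1,3] = (9 - 2) / (3 - (-1)) = 7/4
p[3,4] = (0 - 9) / (4 - 3) = -9
p[-4,-1,3] = (7/4 - (-1)) / (3 - (-4)) = 11/28
p[-1,3,4] = (-9 - 7/4) / (4 - (-1)) = -43/20
p[-4,-1,3,4] = (-43/20 - 11/28) / (4 - (-4)) = -89/280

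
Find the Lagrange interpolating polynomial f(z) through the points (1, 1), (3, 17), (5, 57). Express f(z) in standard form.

L_0(z) = (z - 3)(z - 5) / [8] = (1/8)z^2 - z + 15/8
L_1(z) = (z - 1)(z - 5) / [-4] = -(1/4)z^2 + (3/2)z - 5/4
L_2(z) = (z - 1)(z - 3) / [8] = (1/8)z^2 - (1/2)z + 3/8
f(z) = 1·L_0 + 17·L_1 + 57·L_2
  1·L_0(z) = (1/8)z^2 - z + 15/8
  17·L_1(z) = -(17/4)z^2 + (51/2)z - 85/4
  57·L_2(z) = (57/8)z^2 - (57/2)z + 171/8
Adding term by term: 3z^2 - 4z + 2

f(z) = 3z^2 - 4z + 2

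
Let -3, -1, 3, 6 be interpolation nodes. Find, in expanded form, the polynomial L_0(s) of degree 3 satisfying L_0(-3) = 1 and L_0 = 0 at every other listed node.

L_0(s) = (s + 1)(s - 3)(s - 6) / [(-2)·(-6)·(-9)]
       = (s^3 - 8s^2 + 9s + 18) / (-108)

L_0(s) = -(1/108)s^3 + (2/27)s^2 - (1/12)s - 1/6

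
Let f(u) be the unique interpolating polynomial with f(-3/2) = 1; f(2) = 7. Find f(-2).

L_0(-2) = (-4)/[(-7/2)] = 8/7
L_1(-2) = (-1/2)/[(7/2)] = -1/7
Sum: 1·(8/7) + 7·(-1/7) = 1/7

1/7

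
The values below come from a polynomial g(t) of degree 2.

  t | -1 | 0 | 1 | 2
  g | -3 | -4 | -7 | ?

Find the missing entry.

The 3 known values determine g uniquely (degree ≤ 2).
Evaluate each Lagrange basis at t = 2:
L_0(2) = (2)·(1)/[(-1)·(-2)] = 1
L_1(2) = (3)·(1)/[(1)·(-1)] = -3
L_2(2) = (3)·(2)/[(2)·(1)] = 3
Sum: (-3)·(1) + (-4)·(-3) + (-7)·(3) = -12

-12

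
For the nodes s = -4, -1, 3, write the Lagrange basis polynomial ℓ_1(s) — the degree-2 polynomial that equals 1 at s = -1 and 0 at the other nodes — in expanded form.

ℓ_1(s) = -(1/12)s^2 - (1/12)s + 1

ℓ_1(s) = (s + 4)(s - 3) / [(3)·(-4)]
       = (s^2 + s - 12) / (-12)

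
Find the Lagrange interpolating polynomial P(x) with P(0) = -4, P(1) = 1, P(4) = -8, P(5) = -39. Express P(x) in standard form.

Build the Lagrange basis polynomials:
L_0(x) = (x - 1)(x - 4)(x - 5) / [-20] = -(1/20)x^3 + (1/2)x^2 - (29/20)x + 1
L_1(x) = x(x - 4)(x - 5) / [12] = (1/12)x^3 - (3/4)x^2 + (5/3)x
L_2(x) = x(x - 1)(x - 5) / [-12] = -(1/12)x^3 + (1/2)x^2 - (5/12)x
L_3(x) = x(x - 1)(x - 4) / [20] = (1/20)x^3 - (1/4)x^2 + (1/5)x
P(x) = (-4)·L_0 + 1·L_1 + (-8)·L_2 + (-39)·L_3
  (-4)·L_0(x) = (1/5)x^3 - 2x^2 + (29/5)x - 4
  1·L_1(x) = (1/12)x^3 - (3/4)x^2 + (5/3)x
  (-8)·L_2(x) = (2/3)x^3 - 4x^2 + (10/3)x
  (-39)·L_3(x) = -(39/20)x^3 + (39/4)x^2 - (39/5)x
Adding term by term: -x^3 + 3x^2 + 3x - 4

P(x) = -x^3 + 3x^2 + 3x - 4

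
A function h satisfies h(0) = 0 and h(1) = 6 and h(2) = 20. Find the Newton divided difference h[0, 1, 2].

h[0,1] = (6 - 0) / (1 - 0) = 6
h[1,2] = (20 - 6) / (2 - 1) = 14
h[0,1,2] = (14 - 6) / (2 - 0) = 4

4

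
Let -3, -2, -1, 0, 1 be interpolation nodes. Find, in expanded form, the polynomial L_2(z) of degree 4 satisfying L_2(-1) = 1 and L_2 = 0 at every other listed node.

L_2(z) = (1/4)z^4 + z^3 + (1/4)z^2 - (3/2)z

L_2(z) = (z + 3)(z + 2)z(z - 1) / [(2)·(1)·(-1)·(-2)]
       = (z^4 + 4z^3 + z^2 - 6z) / (4)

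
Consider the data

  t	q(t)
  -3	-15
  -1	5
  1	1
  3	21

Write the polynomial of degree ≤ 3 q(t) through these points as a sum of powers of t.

Newton's divided differences:
q[-3,-1] = (5 - (-15)) / (-1 - (-3)) = 10
q[-1,1] = (1 - 5) / (1 - (-1)) = -2
q[1,3] = (21 - 1) / (3 - 1) = 10
q[-3,-1,1] = (-2 - 10) / (1 - (-3)) = -3
q[-1,1,3] = (10 - (-2)) / (3 - (-1)) = 3
q[-3,-1,1,3] = (3 - (-3)) / (3 - (-3)) = 1
q(t) = -15 + 10·(t + 3) + (-3)·(t + 3)(t + 1) + 1·(t + 3)(t + 1)(t - 1)
Expanding: q(t) = t^3 - 3t + 3

q(t) = t^3 - 3t + 3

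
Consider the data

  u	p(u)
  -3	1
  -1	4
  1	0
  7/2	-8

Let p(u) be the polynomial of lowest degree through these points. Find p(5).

L_0(5) = (6)·(4)·(3/2)/[(-2)·(-4)·(-13/2)] = -9/13
L_1(5) = (8)·(4)·(3/2)/[(2)·(-2)·(-9/2)] = 8/3
L_2(5) = (8)·(6)·(3/2)/[(4)·(2)·(-5/2)] = -18/5
L_3(5) = (8)·(6)·(4)/[(13/2)·(9/2)·(5/2)] = 512/195
Sum: 1·(-9/13) + 4·(8/3) + 0 + (-8)·(512/195) = -717/65

-717/65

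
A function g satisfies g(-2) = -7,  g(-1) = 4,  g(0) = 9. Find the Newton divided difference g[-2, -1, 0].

-3

g[-2,-1] = (4 - (-7)) / (-1 - (-2)) = 11
g[-1,0] = (9 - 4) / (0 - (-1)) = 5
g[-2,-1,0] = (5 - 11) / (0 - (-2)) = -3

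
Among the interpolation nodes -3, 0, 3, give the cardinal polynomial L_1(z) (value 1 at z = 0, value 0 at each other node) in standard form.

L_1(z) = -(1/9)z^2 + 1

L_1(z) = (z + 3)(z - 3) / [(3)·(-3)]
       = (z^2 - 9) / (-9)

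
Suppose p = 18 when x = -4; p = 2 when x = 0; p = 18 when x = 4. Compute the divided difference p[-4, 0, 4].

1

p[-4,0] = (2 - 18) / (0 - (-4)) = -4
p[0,4] = (18 - 2) / (4 - 0) = 4
p[-4,0,4] = (4 - (-4)) / (4 - (-4)) = 1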